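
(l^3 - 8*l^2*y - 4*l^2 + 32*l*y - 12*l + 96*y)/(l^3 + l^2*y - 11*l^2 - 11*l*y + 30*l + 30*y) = (l^2 - 8*l*y + 2*l - 16*y)/(l^2 + l*y - 5*l - 5*y)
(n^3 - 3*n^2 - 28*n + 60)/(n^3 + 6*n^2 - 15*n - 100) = (n^2 - 8*n + 12)/(n^2 + n - 20)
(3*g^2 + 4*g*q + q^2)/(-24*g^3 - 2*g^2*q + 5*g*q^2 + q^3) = (g + q)/(-8*g^2 + 2*g*q + q^2)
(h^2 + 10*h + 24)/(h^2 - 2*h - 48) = (h + 4)/(h - 8)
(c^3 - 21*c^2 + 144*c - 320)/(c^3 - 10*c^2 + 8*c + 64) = (c^2 - 13*c + 40)/(c^2 - 2*c - 8)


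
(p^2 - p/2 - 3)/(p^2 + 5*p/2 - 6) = (2*p^2 - p - 6)/(2*p^2 + 5*p - 12)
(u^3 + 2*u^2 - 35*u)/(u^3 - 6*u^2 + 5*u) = (u + 7)/(u - 1)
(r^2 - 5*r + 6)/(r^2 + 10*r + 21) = (r^2 - 5*r + 6)/(r^2 + 10*r + 21)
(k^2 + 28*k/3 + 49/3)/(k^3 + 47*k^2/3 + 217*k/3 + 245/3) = (3*k + 7)/(3*k^2 + 26*k + 35)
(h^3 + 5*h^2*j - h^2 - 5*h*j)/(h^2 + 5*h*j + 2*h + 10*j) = h*(h - 1)/(h + 2)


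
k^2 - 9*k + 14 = (k - 7)*(k - 2)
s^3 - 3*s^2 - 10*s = s*(s - 5)*(s + 2)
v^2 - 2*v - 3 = (v - 3)*(v + 1)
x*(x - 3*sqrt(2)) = x^2 - 3*sqrt(2)*x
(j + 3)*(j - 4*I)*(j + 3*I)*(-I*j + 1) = -I*j^4 - 3*I*j^3 - 13*I*j^2 + 12*j - 39*I*j + 36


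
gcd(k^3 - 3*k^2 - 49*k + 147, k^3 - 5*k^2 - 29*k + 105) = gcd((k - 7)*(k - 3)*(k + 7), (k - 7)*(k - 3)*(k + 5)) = k^2 - 10*k + 21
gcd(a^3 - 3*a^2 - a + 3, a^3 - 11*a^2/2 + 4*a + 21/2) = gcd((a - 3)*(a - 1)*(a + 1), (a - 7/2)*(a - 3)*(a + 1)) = a^2 - 2*a - 3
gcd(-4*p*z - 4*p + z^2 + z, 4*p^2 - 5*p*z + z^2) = -4*p + z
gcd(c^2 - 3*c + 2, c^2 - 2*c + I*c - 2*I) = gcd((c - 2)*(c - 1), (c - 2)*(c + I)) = c - 2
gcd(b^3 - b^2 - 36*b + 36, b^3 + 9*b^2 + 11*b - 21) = b - 1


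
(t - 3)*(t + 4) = t^2 + t - 12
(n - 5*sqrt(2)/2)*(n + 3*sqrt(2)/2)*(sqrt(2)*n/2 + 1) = sqrt(2)*n^3/2 - 19*sqrt(2)*n/4 - 15/2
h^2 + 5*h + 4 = (h + 1)*(h + 4)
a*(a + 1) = a^2 + a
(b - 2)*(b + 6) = b^2 + 4*b - 12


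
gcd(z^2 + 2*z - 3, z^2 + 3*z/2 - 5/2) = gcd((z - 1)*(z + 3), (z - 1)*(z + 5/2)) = z - 1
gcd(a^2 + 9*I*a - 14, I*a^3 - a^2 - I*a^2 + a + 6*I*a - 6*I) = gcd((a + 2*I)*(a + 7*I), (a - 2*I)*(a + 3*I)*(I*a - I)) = 1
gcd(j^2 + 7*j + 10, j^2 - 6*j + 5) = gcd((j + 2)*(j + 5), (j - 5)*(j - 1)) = 1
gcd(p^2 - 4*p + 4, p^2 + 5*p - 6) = 1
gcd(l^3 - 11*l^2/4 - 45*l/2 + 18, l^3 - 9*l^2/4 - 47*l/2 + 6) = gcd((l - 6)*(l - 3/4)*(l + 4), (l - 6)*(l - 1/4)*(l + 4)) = l^2 - 2*l - 24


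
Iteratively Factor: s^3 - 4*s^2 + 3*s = (s - 3)*(s^2 - s) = s*(s - 3)*(s - 1)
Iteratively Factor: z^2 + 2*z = (z + 2)*(z)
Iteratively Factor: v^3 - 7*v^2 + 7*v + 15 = (v + 1)*(v^2 - 8*v + 15) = (v - 3)*(v + 1)*(v - 5)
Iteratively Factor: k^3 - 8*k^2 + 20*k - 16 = (k - 4)*(k^2 - 4*k + 4) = (k - 4)*(k - 2)*(k - 2)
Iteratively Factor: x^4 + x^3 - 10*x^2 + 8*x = (x)*(x^3 + x^2 - 10*x + 8) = x*(x + 4)*(x^2 - 3*x + 2) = x*(x - 1)*(x + 4)*(x - 2)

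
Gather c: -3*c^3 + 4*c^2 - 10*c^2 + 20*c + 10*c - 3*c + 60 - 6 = -3*c^3 - 6*c^2 + 27*c + 54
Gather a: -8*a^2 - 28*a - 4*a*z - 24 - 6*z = -8*a^2 + a*(-4*z - 28) - 6*z - 24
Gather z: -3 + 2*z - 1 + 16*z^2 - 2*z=16*z^2 - 4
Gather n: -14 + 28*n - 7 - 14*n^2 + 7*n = -14*n^2 + 35*n - 21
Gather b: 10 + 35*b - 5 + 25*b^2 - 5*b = 25*b^2 + 30*b + 5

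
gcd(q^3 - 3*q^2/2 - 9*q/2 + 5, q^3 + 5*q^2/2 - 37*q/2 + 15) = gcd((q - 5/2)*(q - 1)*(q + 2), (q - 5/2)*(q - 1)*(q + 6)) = q^2 - 7*q/2 + 5/2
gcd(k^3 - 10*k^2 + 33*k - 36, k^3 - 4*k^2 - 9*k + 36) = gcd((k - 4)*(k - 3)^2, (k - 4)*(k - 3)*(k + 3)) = k^2 - 7*k + 12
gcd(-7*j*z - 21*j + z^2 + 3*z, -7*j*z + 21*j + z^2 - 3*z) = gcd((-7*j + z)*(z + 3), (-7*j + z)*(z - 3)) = -7*j + z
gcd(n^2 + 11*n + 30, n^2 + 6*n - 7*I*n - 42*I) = n + 6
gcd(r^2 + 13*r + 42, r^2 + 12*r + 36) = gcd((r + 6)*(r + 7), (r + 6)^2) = r + 6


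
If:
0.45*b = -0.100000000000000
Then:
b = -0.22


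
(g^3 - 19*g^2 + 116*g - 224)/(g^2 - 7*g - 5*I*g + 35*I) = (g^2 - 12*g + 32)/(g - 5*I)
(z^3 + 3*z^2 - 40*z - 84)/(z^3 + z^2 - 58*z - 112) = (z - 6)/(z - 8)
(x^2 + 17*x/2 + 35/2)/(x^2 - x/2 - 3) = (2*x^2 + 17*x + 35)/(2*x^2 - x - 6)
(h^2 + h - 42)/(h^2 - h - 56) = (h - 6)/(h - 8)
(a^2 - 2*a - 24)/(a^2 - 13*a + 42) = (a + 4)/(a - 7)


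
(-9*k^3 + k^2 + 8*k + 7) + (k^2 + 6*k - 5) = -9*k^3 + 2*k^2 + 14*k + 2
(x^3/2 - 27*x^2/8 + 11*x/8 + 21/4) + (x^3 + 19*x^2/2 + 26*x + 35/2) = 3*x^3/2 + 49*x^2/8 + 219*x/8 + 91/4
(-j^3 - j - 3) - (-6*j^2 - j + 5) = -j^3 + 6*j^2 - 8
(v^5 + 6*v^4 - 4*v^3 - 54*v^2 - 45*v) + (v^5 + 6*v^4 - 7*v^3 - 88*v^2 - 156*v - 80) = 2*v^5 + 12*v^4 - 11*v^3 - 142*v^2 - 201*v - 80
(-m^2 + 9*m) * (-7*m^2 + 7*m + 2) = 7*m^4 - 70*m^3 + 61*m^2 + 18*m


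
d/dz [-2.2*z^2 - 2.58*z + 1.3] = -4.4*z - 2.58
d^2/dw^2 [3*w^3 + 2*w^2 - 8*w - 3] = 18*w + 4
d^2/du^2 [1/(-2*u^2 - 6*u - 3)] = 4*(2*u^2 + 6*u - 2*(2*u + 3)^2 + 3)/(2*u^2 + 6*u + 3)^3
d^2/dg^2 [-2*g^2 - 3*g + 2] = -4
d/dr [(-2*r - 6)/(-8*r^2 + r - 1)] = 2*(8*r^2 - r - (r + 3)*(16*r - 1) + 1)/(8*r^2 - r + 1)^2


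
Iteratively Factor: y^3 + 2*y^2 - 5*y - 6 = (y + 3)*(y^2 - y - 2) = (y + 1)*(y + 3)*(y - 2)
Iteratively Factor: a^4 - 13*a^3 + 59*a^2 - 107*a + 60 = (a - 5)*(a^3 - 8*a^2 + 19*a - 12) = (a - 5)*(a - 4)*(a^2 - 4*a + 3) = (a - 5)*(a - 4)*(a - 1)*(a - 3)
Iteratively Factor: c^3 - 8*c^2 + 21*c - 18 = (c - 2)*(c^2 - 6*c + 9) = (c - 3)*(c - 2)*(c - 3)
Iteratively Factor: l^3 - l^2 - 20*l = (l - 5)*(l^2 + 4*l) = (l - 5)*(l + 4)*(l)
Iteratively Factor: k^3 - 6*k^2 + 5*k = (k)*(k^2 - 6*k + 5) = k*(k - 1)*(k - 5)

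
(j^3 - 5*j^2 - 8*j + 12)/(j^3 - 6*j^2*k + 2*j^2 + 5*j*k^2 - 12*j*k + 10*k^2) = (j^2 - 7*j + 6)/(j^2 - 6*j*k + 5*k^2)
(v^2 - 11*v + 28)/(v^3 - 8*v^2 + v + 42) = (v - 4)/(v^2 - v - 6)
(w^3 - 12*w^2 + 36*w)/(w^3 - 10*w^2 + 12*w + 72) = w/(w + 2)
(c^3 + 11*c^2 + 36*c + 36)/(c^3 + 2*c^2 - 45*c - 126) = (c + 2)/(c - 7)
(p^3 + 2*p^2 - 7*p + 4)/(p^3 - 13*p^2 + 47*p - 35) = (p^2 + 3*p - 4)/(p^2 - 12*p + 35)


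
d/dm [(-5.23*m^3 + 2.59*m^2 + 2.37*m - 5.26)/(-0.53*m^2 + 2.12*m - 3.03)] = (2.7719*m^4 - 22.1752*m^3 + 54.2876*m^2 - 21.271*m + 3.9701)/(0.2809*m^4 - 2.2472*m^3 + 7.7062*m^2 - 12.8472*m + 9.1809)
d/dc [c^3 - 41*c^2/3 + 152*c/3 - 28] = 3*c^2 - 82*c/3 + 152/3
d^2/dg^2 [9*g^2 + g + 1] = 18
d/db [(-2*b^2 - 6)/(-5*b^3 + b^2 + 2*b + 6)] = 2*(-5*b^4 - 47*b^2 - 6*b + 6)/(25*b^6 - 10*b^5 - 19*b^4 - 56*b^3 + 16*b^2 + 24*b + 36)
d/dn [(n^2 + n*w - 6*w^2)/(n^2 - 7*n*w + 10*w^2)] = -8*w/(n^2 - 10*n*w + 25*w^2)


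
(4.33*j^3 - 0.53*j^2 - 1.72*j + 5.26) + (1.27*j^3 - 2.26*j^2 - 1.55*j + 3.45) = 5.6*j^3 - 2.79*j^2 - 3.27*j + 8.71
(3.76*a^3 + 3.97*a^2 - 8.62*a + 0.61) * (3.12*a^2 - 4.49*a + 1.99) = 11.7312*a^5 - 4.496*a^4 - 37.2373*a^3 + 48.5073*a^2 - 19.8927*a + 1.2139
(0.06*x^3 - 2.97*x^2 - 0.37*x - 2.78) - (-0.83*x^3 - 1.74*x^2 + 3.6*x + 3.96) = 0.89*x^3 - 1.23*x^2 - 3.97*x - 6.74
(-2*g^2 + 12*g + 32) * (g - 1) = -2*g^3 + 14*g^2 + 20*g - 32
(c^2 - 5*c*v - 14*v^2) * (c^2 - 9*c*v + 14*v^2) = c^4 - 14*c^3*v + 45*c^2*v^2 + 56*c*v^3 - 196*v^4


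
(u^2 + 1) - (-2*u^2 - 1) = 3*u^2 + 2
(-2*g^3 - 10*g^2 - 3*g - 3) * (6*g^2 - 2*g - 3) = -12*g^5 - 56*g^4 + 8*g^3 + 18*g^2 + 15*g + 9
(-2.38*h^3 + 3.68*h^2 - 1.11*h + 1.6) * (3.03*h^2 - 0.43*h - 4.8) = -7.2114*h^5 + 12.1738*h^4 + 6.4783*h^3 - 12.3387*h^2 + 4.64*h - 7.68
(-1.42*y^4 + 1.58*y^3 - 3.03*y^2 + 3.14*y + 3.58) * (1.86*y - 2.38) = -2.6412*y^5 + 6.3184*y^4 - 9.3962*y^3 + 13.0518*y^2 - 0.8144*y - 8.5204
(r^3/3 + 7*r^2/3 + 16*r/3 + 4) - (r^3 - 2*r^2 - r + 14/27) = -2*r^3/3 + 13*r^2/3 + 19*r/3 + 94/27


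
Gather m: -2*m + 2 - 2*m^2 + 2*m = 2 - 2*m^2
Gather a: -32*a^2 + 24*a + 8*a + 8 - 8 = -32*a^2 + 32*a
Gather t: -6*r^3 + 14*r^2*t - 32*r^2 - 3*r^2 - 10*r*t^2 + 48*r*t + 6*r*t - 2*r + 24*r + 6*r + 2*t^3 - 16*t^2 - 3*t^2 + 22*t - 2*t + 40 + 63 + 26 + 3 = -6*r^3 - 35*r^2 + 28*r + 2*t^3 + t^2*(-10*r - 19) + t*(14*r^2 + 54*r + 20) + 132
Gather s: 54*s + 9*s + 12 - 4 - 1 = 63*s + 7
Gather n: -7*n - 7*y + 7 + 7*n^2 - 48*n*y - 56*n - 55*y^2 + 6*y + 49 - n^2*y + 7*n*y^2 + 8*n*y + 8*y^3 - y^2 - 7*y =n^2*(7 - y) + n*(7*y^2 - 40*y - 63) + 8*y^3 - 56*y^2 - 8*y + 56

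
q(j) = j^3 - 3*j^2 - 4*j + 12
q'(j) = 3*j^2 - 6*j - 4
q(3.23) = 1.48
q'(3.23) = 7.92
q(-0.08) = 12.30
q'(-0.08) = -3.50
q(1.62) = 1.90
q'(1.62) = -5.85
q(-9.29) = -1011.52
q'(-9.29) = 310.65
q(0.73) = 7.87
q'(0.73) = -6.78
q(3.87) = 9.55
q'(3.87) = 17.71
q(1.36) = 3.53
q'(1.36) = -6.61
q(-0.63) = 13.08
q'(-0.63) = 0.97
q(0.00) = 12.00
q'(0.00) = -4.00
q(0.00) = 12.00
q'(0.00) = -4.00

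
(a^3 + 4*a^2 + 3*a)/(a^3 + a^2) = (a + 3)/a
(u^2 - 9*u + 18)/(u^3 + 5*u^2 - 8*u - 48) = (u - 6)/(u^2 + 8*u + 16)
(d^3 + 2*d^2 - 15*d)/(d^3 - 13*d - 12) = d*(-d^2 - 2*d + 15)/(-d^3 + 13*d + 12)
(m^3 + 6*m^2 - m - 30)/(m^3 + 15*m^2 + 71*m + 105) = (m - 2)/(m + 7)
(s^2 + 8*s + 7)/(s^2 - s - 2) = (s + 7)/(s - 2)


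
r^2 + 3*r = r*(r + 3)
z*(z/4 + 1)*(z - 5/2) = z^3/4 + 3*z^2/8 - 5*z/2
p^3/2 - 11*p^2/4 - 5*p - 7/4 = (p/2 + 1/2)*(p - 7)*(p + 1/2)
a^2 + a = a*(a + 1)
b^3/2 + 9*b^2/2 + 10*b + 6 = (b/2 + 1)*(b + 1)*(b + 6)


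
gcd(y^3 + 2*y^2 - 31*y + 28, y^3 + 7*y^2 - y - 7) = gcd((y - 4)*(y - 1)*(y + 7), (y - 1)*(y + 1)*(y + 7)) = y^2 + 6*y - 7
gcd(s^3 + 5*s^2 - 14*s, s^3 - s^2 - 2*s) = s^2 - 2*s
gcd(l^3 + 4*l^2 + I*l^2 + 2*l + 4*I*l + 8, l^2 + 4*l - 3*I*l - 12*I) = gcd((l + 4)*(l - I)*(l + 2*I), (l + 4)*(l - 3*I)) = l + 4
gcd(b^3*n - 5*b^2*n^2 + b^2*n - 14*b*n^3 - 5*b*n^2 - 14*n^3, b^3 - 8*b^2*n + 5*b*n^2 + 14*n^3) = b - 7*n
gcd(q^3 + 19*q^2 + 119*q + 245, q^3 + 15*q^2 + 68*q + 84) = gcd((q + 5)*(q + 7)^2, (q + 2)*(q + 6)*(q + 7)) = q + 7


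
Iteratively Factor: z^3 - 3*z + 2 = (z - 1)*(z^2 + z - 2) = (z - 1)^2*(z + 2)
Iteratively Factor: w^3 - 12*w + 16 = (w + 4)*(w^2 - 4*w + 4) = (w - 2)*(w + 4)*(w - 2)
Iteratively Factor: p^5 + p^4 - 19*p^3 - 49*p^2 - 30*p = (p + 3)*(p^4 - 2*p^3 - 13*p^2 - 10*p) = p*(p + 3)*(p^3 - 2*p^2 - 13*p - 10) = p*(p - 5)*(p + 3)*(p^2 + 3*p + 2) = p*(p - 5)*(p + 2)*(p + 3)*(p + 1)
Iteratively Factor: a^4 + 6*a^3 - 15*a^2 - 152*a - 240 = (a + 3)*(a^3 + 3*a^2 - 24*a - 80) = (a - 5)*(a + 3)*(a^2 + 8*a + 16) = (a - 5)*(a + 3)*(a + 4)*(a + 4)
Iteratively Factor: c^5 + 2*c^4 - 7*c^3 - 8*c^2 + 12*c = (c - 1)*(c^4 + 3*c^3 - 4*c^2 - 12*c) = (c - 1)*(c + 3)*(c^3 - 4*c) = (c - 2)*(c - 1)*(c + 3)*(c^2 + 2*c) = (c - 2)*(c - 1)*(c + 2)*(c + 3)*(c)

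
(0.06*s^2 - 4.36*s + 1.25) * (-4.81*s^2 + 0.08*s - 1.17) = -0.2886*s^4 + 20.9764*s^3 - 6.4315*s^2 + 5.2012*s - 1.4625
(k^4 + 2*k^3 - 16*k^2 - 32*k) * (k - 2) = k^5 - 20*k^3 + 64*k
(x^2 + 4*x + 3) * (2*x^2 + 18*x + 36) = 2*x^4 + 26*x^3 + 114*x^2 + 198*x + 108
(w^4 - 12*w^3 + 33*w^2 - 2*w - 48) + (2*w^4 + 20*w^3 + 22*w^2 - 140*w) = 3*w^4 + 8*w^3 + 55*w^2 - 142*w - 48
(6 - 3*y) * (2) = 12 - 6*y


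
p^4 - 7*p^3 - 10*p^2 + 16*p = p*(p - 8)*(p - 1)*(p + 2)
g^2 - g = g*(g - 1)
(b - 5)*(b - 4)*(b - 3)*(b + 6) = b^4 - 6*b^3 - 25*b^2 + 222*b - 360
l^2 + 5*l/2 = l*(l + 5/2)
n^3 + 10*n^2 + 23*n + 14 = (n + 1)*(n + 2)*(n + 7)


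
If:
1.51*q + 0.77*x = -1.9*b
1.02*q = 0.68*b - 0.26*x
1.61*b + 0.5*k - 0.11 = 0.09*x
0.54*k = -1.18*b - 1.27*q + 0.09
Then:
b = -0.01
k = 0.29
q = -0.04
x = 0.11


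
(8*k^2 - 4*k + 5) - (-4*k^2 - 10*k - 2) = 12*k^2 + 6*k + 7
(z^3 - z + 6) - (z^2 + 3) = z^3 - z^2 - z + 3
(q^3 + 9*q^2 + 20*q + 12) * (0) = 0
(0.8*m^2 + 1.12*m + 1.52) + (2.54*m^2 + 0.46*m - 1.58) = 3.34*m^2 + 1.58*m - 0.0600000000000001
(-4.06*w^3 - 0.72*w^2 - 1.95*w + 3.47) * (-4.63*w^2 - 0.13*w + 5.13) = 18.7978*w^5 + 3.8614*w^4 - 11.7057*w^3 - 19.5062*w^2 - 10.4546*w + 17.8011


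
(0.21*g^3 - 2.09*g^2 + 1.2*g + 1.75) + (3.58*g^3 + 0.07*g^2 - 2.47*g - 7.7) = 3.79*g^3 - 2.02*g^2 - 1.27*g - 5.95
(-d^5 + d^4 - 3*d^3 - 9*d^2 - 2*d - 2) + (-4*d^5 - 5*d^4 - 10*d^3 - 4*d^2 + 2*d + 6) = -5*d^5 - 4*d^4 - 13*d^3 - 13*d^2 + 4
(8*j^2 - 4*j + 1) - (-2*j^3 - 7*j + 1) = 2*j^3 + 8*j^2 + 3*j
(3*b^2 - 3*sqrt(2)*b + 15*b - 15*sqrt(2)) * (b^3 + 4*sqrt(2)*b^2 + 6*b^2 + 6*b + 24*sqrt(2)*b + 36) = 3*b^5 + 9*sqrt(2)*b^4 + 33*b^4 + 84*b^3 + 99*sqrt(2)*b^3 - 66*b^2 + 252*sqrt(2)*b^2 - 198*sqrt(2)*b - 180*b - 540*sqrt(2)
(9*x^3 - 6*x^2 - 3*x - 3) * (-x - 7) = -9*x^4 - 57*x^3 + 45*x^2 + 24*x + 21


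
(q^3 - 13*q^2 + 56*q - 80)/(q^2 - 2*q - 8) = (q^2 - 9*q + 20)/(q + 2)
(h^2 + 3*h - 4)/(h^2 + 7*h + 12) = (h - 1)/(h + 3)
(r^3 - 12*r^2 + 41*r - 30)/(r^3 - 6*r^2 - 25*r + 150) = (r - 1)/(r + 5)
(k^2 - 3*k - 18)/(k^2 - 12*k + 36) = (k + 3)/(k - 6)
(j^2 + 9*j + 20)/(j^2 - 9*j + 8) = (j^2 + 9*j + 20)/(j^2 - 9*j + 8)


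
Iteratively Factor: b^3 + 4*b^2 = (b)*(b^2 + 4*b) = b*(b + 4)*(b)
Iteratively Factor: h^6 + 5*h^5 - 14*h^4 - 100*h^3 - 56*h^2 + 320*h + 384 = (h + 2)*(h^5 + 3*h^4 - 20*h^3 - 60*h^2 + 64*h + 192) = (h + 2)*(h + 3)*(h^4 - 20*h^2 + 64) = (h - 4)*(h + 2)*(h + 3)*(h^3 + 4*h^2 - 4*h - 16) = (h - 4)*(h + 2)*(h + 3)*(h + 4)*(h^2 - 4) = (h - 4)*(h - 2)*(h + 2)*(h + 3)*(h + 4)*(h + 2)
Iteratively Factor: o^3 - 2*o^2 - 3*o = (o - 3)*(o^2 + o) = o*(o - 3)*(o + 1)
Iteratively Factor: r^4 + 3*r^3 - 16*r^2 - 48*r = (r - 4)*(r^3 + 7*r^2 + 12*r) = (r - 4)*(r + 4)*(r^2 + 3*r) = (r - 4)*(r + 3)*(r + 4)*(r)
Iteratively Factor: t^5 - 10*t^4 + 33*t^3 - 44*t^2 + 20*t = (t - 5)*(t^4 - 5*t^3 + 8*t^2 - 4*t) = (t - 5)*(t - 2)*(t^3 - 3*t^2 + 2*t) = t*(t - 5)*(t - 2)*(t^2 - 3*t + 2) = t*(t - 5)*(t - 2)*(t - 1)*(t - 2)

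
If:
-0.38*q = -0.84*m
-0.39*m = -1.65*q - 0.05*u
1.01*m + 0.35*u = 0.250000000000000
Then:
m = -0.01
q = -0.03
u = 0.75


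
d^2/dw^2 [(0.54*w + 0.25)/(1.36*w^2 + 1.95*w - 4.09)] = ((0.54*w + 0.25)*(2.72*w + 1.95)*(5.44*w + 3.9) - (4.4064*w + 2.786)*(1.36*w^2 + 1.95*w - 4.09))/(1.36*w^2 + 1.95*w - 4.09)^3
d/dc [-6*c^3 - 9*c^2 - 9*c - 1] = -18*c^2 - 18*c - 9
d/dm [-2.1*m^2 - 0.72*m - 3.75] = -4.2*m - 0.72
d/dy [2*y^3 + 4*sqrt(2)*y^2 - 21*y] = 6*y^2 + 8*sqrt(2)*y - 21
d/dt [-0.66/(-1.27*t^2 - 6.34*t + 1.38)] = (-1.6764*t - 4.1844)/(1.27*t^2 + 6.34*t - 1.38)^2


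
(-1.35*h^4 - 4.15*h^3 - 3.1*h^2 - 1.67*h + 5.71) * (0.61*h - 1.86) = -0.8235*h^5 - 0.0205000000000002*h^4 + 5.828*h^3 + 4.7473*h^2 + 6.5893*h - 10.6206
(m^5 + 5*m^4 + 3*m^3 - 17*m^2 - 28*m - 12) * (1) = m^5 + 5*m^4 + 3*m^3 - 17*m^2 - 28*m - 12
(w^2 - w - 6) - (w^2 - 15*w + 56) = 14*w - 62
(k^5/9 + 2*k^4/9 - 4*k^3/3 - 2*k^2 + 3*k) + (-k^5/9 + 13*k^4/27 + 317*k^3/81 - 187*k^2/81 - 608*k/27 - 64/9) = 19*k^4/27 + 209*k^3/81 - 349*k^2/81 - 527*k/27 - 64/9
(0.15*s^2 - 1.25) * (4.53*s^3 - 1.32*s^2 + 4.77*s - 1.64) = 0.6795*s^5 - 0.198*s^4 - 4.947*s^3 + 1.404*s^2 - 5.9625*s + 2.05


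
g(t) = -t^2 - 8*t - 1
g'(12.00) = -32.00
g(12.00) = -241.00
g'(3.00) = -14.00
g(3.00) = -34.00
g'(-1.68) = -4.64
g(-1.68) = 9.62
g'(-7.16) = 6.32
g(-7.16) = 5.01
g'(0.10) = -8.20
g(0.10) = -1.81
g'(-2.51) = -2.98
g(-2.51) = 12.78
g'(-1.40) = -5.20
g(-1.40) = 8.24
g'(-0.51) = -6.98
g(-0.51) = 2.82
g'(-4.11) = 0.22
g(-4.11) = 14.99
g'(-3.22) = -1.56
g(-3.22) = 14.39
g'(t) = -2*t - 8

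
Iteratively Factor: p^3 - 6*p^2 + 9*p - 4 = (p - 1)*(p^2 - 5*p + 4) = (p - 1)^2*(p - 4)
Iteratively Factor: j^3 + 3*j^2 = (j)*(j^2 + 3*j) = j^2*(j + 3)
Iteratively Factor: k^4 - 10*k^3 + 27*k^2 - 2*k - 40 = (k - 5)*(k^3 - 5*k^2 + 2*k + 8) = (k - 5)*(k + 1)*(k^2 - 6*k + 8) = (k - 5)*(k - 4)*(k + 1)*(k - 2)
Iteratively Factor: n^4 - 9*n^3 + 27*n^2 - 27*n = (n - 3)*(n^3 - 6*n^2 + 9*n) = n*(n - 3)*(n^2 - 6*n + 9) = n*(n - 3)^2*(n - 3)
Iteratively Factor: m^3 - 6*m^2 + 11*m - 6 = (m - 2)*(m^2 - 4*m + 3) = (m - 2)*(m - 1)*(m - 3)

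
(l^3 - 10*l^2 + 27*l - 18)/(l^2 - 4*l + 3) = l - 6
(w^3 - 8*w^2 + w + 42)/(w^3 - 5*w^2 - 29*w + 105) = (w + 2)/(w + 5)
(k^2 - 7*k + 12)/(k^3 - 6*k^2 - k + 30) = (k - 4)/(k^2 - 3*k - 10)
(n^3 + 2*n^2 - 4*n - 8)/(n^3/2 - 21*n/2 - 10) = 2*(-n^3 - 2*n^2 + 4*n + 8)/(-n^3 + 21*n + 20)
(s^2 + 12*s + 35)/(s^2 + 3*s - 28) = (s + 5)/(s - 4)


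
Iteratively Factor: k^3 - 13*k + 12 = (k - 1)*(k^2 + k - 12) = (k - 1)*(k + 4)*(k - 3)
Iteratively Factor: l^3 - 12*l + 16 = (l - 2)*(l^2 + 2*l - 8) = (l - 2)*(l + 4)*(l - 2)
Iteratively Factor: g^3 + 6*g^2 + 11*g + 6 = (g + 1)*(g^2 + 5*g + 6) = (g + 1)*(g + 2)*(g + 3)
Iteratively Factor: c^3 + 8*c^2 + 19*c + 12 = (c + 4)*(c^2 + 4*c + 3) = (c + 3)*(c + 4)*(c + 1)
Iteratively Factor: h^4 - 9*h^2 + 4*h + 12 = (h + 3)*(h^3 - 3*h^2 + 4) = (h - 2)*(h + 3)*(h^2 - h - 2) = (h - 2)^2*(h + 3)*(h + 1)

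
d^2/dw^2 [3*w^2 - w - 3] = 6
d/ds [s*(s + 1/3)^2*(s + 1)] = 4*s^3 + 5*s^2 + 14*s/9 + 1/9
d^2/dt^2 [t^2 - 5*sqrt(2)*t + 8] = 2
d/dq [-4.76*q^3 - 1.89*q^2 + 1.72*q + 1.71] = -14.28*q^2 - 3.78*q + 1.72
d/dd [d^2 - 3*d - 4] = 2*d - 3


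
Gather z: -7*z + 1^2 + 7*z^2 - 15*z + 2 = 7*z^2 - 22*z + 3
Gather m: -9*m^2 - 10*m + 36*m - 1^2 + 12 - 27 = -9*m^2 + 26*m - 16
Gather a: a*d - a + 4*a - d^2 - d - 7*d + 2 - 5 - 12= a*(d + 3) - d^2 - 8*d - 15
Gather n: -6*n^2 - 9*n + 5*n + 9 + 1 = -6*n^2 - 4*n + 10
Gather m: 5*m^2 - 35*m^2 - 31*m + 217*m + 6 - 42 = -30*m^2 + 186*m - 36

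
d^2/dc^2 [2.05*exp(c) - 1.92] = 2.05*exp(c)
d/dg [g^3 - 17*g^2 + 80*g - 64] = 3*g^2 - 34*g + 80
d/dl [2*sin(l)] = 2*cos(l)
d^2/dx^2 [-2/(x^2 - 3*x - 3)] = 4*(-x^2 + 3*x + (2*x - 3)^2 + 3)/(-x^2 + 3*x + 3)^3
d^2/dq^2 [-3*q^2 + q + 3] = -6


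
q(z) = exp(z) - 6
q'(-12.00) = 0.00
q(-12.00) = -6.00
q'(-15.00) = 0.00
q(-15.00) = -6.00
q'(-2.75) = 0.06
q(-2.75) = -5.94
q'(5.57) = 262.43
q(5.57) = 256.43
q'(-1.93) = 0.15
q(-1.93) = -5.85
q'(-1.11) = 0.33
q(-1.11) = -5.67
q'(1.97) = 7.17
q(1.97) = 1.17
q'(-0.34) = 0.71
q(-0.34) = -5.29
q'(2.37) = 10.70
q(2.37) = 4.70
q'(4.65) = 104.58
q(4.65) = 98.58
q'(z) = exp(z)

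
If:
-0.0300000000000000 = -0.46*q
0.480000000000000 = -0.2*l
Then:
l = -2.40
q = 0.07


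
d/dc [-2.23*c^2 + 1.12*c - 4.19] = 1.12 - 4.46*c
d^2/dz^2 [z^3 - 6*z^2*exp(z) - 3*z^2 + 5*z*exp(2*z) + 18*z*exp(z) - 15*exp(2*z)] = -6*z^2*exp(z) + 20*z*exp(2*z) - 6*z*exp(z) + 6*z - 40*exp(2*z) + 24*exp(z) - 6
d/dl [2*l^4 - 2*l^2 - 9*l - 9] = 8*l^3 - 4*l - 9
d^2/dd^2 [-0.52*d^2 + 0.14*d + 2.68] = -1.04000000000000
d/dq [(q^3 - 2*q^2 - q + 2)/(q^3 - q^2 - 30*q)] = (q^4 - 58*q^3 + 53*q^2 + 4*q + 60)/(q^2*(q^4 - 2*q^3 - 59*q^2 + 60*q + 900))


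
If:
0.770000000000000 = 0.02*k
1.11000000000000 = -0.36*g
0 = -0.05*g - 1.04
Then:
No Solution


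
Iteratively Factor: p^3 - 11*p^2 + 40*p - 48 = (p - 3)*(p^2 - 8*p + 16) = (p - 4)*(p - 3)*(p - 4)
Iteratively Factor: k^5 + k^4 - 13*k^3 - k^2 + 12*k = (k - 3)*(k^4 + 4*k^3 - k^2 - 4*k) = (k - 3)*(k + 1)*(k^3 + 3*k^2 - 4*k) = (k - 3)*(k + 1)*(k + 4)*(k^2 - k) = (k - 3)*(k - 1)*(k + 1)*(k + 4)*(k)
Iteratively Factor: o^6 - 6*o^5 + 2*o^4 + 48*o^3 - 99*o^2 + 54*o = (o)*(o^5 - 6*o^4 + 2*o^3 + 48*o^2 - 99*o + 54) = o*(o - 2)*(o^4 - 4*o^3 - 6*o^2 + 36*o - 27) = o*(o - 3)*(o - 2)*(o^3 - o^2 - 9*o + 9) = o*(o - 3)^2*(o - 2)*(o^2 + 2*o - 3) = o*(o - 3)^2*(o - 2)*(o - 1)*(o + 3)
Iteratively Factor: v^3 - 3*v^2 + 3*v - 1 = (v - 1)*(v^2 - 2*v + 1) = (v - 1)^2*(v - 1)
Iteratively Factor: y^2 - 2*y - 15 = (y - 5)*(y + 3)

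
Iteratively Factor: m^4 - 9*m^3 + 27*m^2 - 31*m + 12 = (m - 1)*(m^3 - 8*m^2 + 19*m - 12) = (m - 3)*(m - 1)*(m^2 - 5*m + 4) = (m - 4)*(m - 3)*(m - 1)*(m - 1)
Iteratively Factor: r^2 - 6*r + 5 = (r - 1)*(r - 5)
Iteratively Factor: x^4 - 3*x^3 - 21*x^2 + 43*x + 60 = (x + 4)*(x^3 - 7*x^2 + 7*x + 15) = (x - 5)*(x + 4)*(x^2 - 2*x - 3) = (x - 5)*(x - 3)*(x + 4)*(x + 1)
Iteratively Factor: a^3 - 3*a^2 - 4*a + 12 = (a - 3)*(a^2 - 4) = (a - 3)*(a - 2)*(a + 2)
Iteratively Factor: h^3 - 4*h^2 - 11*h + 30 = (h + 3)*(h^2 - 7*h + 10) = (h - 5)*(h + 3)*(h - 2)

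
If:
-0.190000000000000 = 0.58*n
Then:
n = -0.33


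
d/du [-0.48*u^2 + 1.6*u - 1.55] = 1.6 - 0.96*u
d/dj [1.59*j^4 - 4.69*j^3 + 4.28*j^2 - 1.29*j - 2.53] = 6.36*j^3 - 14.07*j^2 + 8.56*j - 1.29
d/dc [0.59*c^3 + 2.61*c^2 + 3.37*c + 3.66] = 1.77*c^2 + 5.22*c + 3.37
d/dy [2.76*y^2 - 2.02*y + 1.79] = 5.52*y - 2.02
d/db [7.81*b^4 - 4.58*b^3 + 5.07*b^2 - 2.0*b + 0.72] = 31.24*b^3 - 13.74*b^2 + 10.14*b - 2.0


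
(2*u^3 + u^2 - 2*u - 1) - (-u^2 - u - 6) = 2*u^3 + 2*u^2 - u + 5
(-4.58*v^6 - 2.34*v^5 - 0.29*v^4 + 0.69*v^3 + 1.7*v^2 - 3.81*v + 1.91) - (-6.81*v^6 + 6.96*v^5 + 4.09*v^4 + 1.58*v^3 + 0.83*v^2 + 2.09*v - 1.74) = 2.23*v^6 - 9.3*v^5 - 4.38*v^4 - 0.89*v^3 + 0.87*v^2 - 5.9*v + 3.65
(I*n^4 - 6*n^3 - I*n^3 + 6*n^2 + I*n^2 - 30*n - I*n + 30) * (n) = I*n^5 - 6*n^4 - I*n^4 + 6*n^3 + I*n^3 - 30*n^2 - I*n^2 + 30*n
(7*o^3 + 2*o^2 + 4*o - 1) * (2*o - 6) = 14*o^4 - 38*o^3 - 4*o^2 - 26*o + 6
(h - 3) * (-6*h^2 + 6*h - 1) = -6*h^3 + 24*h^2 - 19*h + 3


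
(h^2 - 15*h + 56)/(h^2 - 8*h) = (h - 7)/h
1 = 1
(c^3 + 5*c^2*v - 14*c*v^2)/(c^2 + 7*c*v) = c - 2*v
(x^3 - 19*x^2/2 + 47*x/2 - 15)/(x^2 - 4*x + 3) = (x^2 - 17*x/2 + 15)/(x - 3)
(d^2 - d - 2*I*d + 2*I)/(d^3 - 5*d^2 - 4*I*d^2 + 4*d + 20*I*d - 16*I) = (d - 2*I)/(d^2 - 4*d*(1 + I) + 16*I)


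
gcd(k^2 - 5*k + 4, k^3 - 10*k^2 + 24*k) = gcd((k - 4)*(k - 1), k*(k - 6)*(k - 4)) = k - 4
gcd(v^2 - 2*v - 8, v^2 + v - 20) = v - 4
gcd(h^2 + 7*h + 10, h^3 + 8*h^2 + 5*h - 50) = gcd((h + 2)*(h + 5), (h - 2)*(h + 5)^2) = h + 5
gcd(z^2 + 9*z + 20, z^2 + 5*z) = z + 5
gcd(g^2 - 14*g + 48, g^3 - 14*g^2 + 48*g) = g^2 - 14*g + 48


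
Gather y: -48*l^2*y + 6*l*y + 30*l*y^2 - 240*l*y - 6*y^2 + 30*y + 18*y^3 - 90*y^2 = 18*y^3 + y^2*(30*l - 96) + y*(-48*l^2 - 234*l + 30)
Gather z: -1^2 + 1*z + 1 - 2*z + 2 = 2 - z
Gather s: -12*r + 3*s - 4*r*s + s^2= -12*r + s^2 + s*(3 - 4*r)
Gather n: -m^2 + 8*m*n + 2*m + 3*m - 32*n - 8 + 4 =-m^2 + 5*m + n*(8*m - 32) - 4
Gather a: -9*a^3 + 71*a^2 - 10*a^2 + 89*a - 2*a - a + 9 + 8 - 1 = -9*a^3 + 61*a^2 + 86*a + 16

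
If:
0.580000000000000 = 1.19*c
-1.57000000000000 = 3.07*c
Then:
No Solution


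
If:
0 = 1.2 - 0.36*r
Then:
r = 3.33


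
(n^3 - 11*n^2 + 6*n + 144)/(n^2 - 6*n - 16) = (n^2 - 3*n - 18)/(n + 2)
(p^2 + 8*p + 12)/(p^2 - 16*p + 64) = (p^2 + 8*p + 12)/(p^2 - 16*p + 64)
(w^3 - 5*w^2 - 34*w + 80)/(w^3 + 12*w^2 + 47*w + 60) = (w^2 - 10*w + 16)/(w^2 + 7*w + 12)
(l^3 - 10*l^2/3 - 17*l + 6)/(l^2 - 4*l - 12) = (l^2 + 8*l/3 - 1)/(l + 2)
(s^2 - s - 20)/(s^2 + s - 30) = (s + 4)/(s + 6)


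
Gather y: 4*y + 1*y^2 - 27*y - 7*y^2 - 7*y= -6*y^2 - 30*y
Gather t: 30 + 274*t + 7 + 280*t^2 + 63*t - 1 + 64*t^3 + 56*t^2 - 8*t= 64*t^3 + 336*t^2 + 329*t + 36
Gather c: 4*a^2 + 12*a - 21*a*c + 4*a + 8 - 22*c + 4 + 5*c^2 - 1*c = 4*a^2 + 16*a + 5*c^2 + c*(-21*a - 23) + 12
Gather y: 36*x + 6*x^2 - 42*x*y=6*x^2 - 42*x*y + 36*x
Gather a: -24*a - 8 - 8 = -24*a - 16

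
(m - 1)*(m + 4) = m^2 + 3*m - 4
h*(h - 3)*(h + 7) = h^3 + 4*h^2 - 21*h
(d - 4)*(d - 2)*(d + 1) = d^3 - 5*d^2 + 2*d + 8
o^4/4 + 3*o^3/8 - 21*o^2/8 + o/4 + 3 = (o/4 + 1)*(o - 2)*(o - 3/2)*(o + 1)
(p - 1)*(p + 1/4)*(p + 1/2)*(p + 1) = p^4 + 3*p^3/4 - 7*p^2/8 - 3*p/4 - 1/8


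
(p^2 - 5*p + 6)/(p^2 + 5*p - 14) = (p - 3)/(p + 7)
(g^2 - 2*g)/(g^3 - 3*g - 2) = g/(g^2 + 2*g + 1)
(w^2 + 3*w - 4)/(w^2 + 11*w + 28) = (w - 1)/(w + 7)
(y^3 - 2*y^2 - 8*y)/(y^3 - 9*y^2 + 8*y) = (y^2 - 2*y - 8)/(y^2 - 9*y + 8)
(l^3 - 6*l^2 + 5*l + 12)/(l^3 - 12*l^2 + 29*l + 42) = (l^2 - 7*l + 12)/(l^2 - 13*l + 42)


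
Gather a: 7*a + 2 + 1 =7*a + 3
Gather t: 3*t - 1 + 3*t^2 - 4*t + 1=3*t^2 - t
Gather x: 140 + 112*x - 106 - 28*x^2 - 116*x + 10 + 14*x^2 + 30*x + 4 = -14*x^2 + 26*x + 48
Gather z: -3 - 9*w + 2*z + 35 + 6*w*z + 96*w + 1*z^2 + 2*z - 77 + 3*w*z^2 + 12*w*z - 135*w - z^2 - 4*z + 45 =3*w*z^2 + 18*w*z - 48*w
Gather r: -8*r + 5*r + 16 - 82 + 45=-3*r - 21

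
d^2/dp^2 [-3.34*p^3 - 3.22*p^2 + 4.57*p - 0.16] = -20.04*p - 6.44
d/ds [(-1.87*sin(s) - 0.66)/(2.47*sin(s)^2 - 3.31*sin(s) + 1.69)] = (4.6189*sin(s)^2 + 3.2604*sin(s) - 5.3449)*cos(s)/(6.1009*sin(s)^4 - 16.3514*sin(s)^3 + 19.3047*sin(s)^2 - 11.1878*sin(s) + 2.8561)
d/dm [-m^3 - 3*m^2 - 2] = 3*m*(-m - 2)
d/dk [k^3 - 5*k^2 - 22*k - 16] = 3*k^2 - 10*k - 22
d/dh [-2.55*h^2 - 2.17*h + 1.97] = -5.1*h - 2.17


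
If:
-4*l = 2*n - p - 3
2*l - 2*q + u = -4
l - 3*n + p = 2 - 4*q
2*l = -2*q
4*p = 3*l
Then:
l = 52/21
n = -53/21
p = 13/7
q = -52/21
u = -292/21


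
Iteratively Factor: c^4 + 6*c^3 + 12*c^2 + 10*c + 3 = (c + 1)*(c^3 + 5*c^2 + 7*c + 3) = (c + 1)^2*(c^2 + 4*c + 3) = (c + 1)^3*(c + 3)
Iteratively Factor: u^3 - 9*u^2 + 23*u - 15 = (u - 3)*(u^2 - 6*u + 5) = (u - 5)*(u - 3)*(u - 1)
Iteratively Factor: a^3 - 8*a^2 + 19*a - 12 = (a - 1)*(a^2 - 7*a + 12) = (a - 3)*(a - 1)*(a - 4)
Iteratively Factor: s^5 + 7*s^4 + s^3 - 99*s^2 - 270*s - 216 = (s + 3)*(s^4 + 4*s^3 - 11*s^2 - 66*s - 72) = (s + 3)^2*(s^3 + s^2 - 14*s - 24) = (s + 2)*(s + 3)^2*(s^2 - s - 12) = (s + 2)*(s + 3)^3*(s - 4)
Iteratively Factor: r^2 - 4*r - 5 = (r + 1)*(r - 5)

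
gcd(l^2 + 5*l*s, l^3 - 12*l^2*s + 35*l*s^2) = l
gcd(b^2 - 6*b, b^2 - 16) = 1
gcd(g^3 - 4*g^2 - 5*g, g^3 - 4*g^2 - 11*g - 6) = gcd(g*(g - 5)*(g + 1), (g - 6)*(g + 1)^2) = g + 1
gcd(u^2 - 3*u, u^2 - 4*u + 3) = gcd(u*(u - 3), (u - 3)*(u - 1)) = u - 3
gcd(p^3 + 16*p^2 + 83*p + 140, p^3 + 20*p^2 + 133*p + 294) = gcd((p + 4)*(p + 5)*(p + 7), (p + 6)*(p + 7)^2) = p + 7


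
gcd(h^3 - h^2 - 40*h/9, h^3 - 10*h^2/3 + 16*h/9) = h^2 - 8*h/3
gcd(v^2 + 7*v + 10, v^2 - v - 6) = v + 2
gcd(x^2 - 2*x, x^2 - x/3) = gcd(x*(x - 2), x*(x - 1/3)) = x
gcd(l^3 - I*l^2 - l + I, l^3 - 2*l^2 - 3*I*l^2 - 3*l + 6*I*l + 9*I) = l + 1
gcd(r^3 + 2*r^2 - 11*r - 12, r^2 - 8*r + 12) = 1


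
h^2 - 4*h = h*(h - 4)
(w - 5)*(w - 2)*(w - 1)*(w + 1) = w^4 - 7*w^3 + 9*w^2 + 7*w - 10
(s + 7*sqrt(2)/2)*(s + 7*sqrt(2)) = s^2 + 21*sqrt(2)*s/2 + 49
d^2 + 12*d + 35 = (d + 5)*(d + 7)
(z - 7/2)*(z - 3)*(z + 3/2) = z^3 - 5*z^2 + 3*z/4 + 63/4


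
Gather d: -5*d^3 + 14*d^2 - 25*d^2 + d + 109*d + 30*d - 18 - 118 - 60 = -5*d^3 - 11*d^2 + 140*d - 196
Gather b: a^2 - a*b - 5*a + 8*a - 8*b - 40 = a^2 + 3*a + b*(-a - 8) - 40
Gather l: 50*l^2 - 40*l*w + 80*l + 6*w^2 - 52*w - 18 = 50*l^2 + l*(80 - 40*w) + 6*w^2 - 52*w - 18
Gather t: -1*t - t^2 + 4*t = -t^2 + 3*t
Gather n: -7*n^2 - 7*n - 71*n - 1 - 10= -7*n^2 - 78*n - 11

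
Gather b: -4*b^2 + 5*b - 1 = -4*b^2 + 5*b - 1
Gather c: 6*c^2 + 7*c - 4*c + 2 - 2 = 6*c^2 + 3*c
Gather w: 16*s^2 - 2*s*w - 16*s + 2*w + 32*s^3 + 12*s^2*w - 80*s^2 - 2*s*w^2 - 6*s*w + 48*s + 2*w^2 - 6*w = 32*s^3 - 64*s^2 + 32*s + w^2*(2 - 2*s) + w*(12*s^2 - 8*s - 4)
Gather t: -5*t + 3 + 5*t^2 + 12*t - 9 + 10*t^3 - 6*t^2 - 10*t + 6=10*t^3 - t^2 - 3*t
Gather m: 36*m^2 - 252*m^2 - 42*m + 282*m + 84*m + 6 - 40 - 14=-216*m^2 + 324*m - 48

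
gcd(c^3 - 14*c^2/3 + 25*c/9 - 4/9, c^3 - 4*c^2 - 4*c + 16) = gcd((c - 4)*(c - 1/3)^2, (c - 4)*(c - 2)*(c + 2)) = c - 4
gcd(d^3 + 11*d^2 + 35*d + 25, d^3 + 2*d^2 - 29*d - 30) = d + 1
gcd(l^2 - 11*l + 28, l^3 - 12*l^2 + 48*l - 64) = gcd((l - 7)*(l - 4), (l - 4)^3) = l - 4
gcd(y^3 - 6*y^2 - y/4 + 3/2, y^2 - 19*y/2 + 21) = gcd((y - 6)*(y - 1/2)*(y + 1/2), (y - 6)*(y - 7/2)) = y - 6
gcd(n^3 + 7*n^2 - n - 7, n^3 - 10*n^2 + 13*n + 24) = n + 1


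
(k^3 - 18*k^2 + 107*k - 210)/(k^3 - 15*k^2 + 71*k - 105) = (k - 6)/(k - 3)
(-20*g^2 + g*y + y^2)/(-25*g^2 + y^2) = (-4*g + y)/(-5*g + y)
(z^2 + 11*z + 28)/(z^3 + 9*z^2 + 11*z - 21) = (z + 4)/(z^2 + 2*z - 3)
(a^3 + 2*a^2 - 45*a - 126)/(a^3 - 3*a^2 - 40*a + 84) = (a + 3)/(a - 2)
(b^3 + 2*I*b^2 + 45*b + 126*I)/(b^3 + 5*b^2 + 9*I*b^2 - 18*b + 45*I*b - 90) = (b - 7*I)/(b + 5)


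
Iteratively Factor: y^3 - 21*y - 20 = (y + 4)*(y^2 - 4*y - 5) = (y - 5)*(y + 4)*(y + 1)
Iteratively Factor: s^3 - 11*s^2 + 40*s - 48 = (s - 4)*(s^2 - 7*s + 12) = (s - 4)^2*(s - 3)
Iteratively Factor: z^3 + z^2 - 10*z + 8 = (z - 2)*(z^2 + 3*z - 4) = (z - 2)*(z + 4)*(z - 1)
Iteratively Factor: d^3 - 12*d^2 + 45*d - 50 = (d - 5)*(d^2 - 7*d + 10) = (d - 5)*(d - 2)*(d - 5)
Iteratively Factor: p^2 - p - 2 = (p - 2)*(p + 1)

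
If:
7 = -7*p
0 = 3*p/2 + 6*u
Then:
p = -1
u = 1/4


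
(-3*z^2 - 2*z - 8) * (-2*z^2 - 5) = 6*z^4 + 4*z^3 + 31*z^2 + 10*z + 40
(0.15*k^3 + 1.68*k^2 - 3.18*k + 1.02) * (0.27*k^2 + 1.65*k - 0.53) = 0.0405*k^5 + 0.7011*k^4 + 1.8339*k^3 - 5.862*k^2 + 3.3684*k - 0.5406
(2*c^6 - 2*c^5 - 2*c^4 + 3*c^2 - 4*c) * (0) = 0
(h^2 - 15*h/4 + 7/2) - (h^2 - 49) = 105/2 - 15*h/4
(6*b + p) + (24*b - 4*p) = 30*b - 3*p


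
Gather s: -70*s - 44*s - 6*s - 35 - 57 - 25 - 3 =-120*s - 120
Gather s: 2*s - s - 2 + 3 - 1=s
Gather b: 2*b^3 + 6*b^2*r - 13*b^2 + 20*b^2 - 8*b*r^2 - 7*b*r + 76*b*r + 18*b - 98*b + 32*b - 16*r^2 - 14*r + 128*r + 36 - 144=2*b^3 + b^2*(6*r + 7) + b*(-8*r^2 + 69*r - 48) - 16*r^2 + 114*r - 108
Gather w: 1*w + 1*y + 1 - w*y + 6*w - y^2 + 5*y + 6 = w*(7 - y) - y^2 + 6*y + 7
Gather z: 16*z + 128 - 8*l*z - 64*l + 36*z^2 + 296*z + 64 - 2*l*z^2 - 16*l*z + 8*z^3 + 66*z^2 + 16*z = -64*l + 8*z^3 + z^2*(102 - 2*l) + z*(328 - 24*l) + 192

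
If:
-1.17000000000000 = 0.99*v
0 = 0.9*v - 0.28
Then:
No Solution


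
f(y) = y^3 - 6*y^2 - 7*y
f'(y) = 3*y^2 - 12*y - 7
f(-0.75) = 1.45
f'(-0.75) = 3.69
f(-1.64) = -9.07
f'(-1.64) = 20.75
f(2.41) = -37.72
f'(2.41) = -18.50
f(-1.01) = -0.08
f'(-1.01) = 8.18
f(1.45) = -19.72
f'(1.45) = -18.09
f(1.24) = -16.00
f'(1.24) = -17.27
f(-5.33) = -284.56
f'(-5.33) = 142.19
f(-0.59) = 1.84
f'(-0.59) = 1.12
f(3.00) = -48.00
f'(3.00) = -16.00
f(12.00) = 780.00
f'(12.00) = 281.00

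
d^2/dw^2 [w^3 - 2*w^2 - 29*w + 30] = 6*w - 4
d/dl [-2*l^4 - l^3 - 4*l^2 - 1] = l*(-8*l^2 - 3*l - 8)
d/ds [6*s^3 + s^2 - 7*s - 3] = 18*s^2 + 2*s - 7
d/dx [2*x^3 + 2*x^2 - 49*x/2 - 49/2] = 6*x^2 + 4*x - 49/2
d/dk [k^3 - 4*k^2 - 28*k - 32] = 3*k^2 - 8*k - 28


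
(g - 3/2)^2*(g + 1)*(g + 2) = g^4 - 19*g^2/4 + 3*g/4 + 9/2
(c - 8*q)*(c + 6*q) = c^2 - 2*c*q - 48*q^2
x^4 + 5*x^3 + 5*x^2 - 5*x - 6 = (x - 1)*(x + 1)*(x + 2)*(x + 3)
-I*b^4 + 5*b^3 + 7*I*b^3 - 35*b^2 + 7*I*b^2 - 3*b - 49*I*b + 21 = (b - 7)*(b + I)*(b + 3*I)*(-I*b + 1)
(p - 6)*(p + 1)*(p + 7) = p^3 + 2*p^2 - 41*p - 42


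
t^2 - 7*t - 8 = (t - 8)*(t + 1)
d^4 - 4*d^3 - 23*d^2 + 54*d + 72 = (d - 6)*(d - 3)*(d + 1)*(d + 4)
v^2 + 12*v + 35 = (v + 5)*(v + 7)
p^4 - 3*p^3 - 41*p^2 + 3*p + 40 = (p - 8)*(p - 1)*(p + 1)*(p + 5)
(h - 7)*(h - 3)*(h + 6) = h^3 - 4*h^2 - 39*h + 126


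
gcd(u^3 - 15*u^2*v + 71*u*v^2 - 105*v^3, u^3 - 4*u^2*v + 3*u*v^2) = u - 3*v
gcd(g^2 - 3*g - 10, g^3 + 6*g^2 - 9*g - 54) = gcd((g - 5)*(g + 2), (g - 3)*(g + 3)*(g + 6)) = 1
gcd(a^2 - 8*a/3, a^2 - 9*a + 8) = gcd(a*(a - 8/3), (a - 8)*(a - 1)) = 1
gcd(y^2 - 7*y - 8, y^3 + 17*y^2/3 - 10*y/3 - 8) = y + 1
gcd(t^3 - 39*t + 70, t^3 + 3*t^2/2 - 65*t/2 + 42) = t + 7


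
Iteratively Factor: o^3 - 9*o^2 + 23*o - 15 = (o - 3)*(o^2 - 6*o + 5) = (o - 5)*(o - 3)*(o - 1)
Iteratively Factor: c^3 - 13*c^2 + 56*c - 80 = (c - 4)*(c^2 - 9*c + 20) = (c - 4)^2*(c - 5)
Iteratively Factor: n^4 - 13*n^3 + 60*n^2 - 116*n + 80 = (n - 5)*(n^3 - 8*n^2 + 20*n - 16) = (n - 5)*(n - 4)*(n^2 - 4*n + 4) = (n - 5)*(n - 4)*(n - 2)*(n - 2)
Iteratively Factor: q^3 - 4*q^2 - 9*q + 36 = (q - 4)*(q^2 - 9) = (q - 4)*(q - 3)*(q + 3)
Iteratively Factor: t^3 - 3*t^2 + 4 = (t - 2)*(t^2 - t - 2) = (t - 2)*(t + 1)*(t - 2)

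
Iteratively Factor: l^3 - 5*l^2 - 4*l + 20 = (l - 2)*(l^2 - 3*l - 10) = (l - 5)*(l - 2)*(l + 2)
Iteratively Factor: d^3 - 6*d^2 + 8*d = (d - 2)*(d^2 - 4*d) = d*(d - 2)*(d - 4)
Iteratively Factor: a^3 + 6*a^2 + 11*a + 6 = (a + 3)*(a^2 + 3*a + 2) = (a + 2)*(a + 3)*(a + 1)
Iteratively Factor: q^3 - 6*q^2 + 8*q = (q)*(q^2 - 6*q + 8) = q*(q - 4)*(q - 2)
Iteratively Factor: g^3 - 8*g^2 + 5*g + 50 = (g + 2)*(g^2 - 10*g + 25) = (g - 5)*(g + 2)*(g - 5)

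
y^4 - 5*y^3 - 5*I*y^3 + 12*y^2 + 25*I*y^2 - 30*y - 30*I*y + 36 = (y - 3)*(y - 2)*(y - 6*I)*(y + I)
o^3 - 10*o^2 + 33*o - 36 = (o - 4)*(o - 3)^2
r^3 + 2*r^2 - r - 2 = (r - 1)*(r + 1)*(r + 2)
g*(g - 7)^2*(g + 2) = g^4 - 12*g^3 + 21*g^2 + 98*g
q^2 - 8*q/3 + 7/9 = (q - 7/3)*(q - 1/3)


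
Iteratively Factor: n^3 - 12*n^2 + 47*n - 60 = (n - 4)*(n^2 - 8*n + 15) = (n - 5)*(n - 4)*(n - 3)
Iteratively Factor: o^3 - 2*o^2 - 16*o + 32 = (o - 4)*(o^2 + 2*o - 8) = (o - 4)*(o + 4)*(o - 2)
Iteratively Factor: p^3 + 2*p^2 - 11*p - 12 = (p + 4)*(p^2 - 2*p - 3) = (p + 1)*(p + 4)*(p - 3)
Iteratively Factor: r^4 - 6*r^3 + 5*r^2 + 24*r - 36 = (r + 2)*(r^3 - 8*r^2 + 21*r - 18) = (r - 3)*(r + 2)*(r^2 - 5*r + 6) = (r - 3)*(r - 2)*(r + 2)*(r - 3)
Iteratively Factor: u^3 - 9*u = (u)*(u^2 - 9) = u*(u + 3)*(u - 3)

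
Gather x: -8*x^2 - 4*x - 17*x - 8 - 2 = -8*x^2 - 21*x - 10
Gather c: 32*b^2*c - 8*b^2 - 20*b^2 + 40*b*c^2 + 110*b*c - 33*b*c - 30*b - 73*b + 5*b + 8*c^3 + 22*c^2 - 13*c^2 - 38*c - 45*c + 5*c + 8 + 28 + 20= -28*b^2 - 98*b + 8*c^3 + c^2*(40*b + 9) + c*(32*b^2 + 77*b - 78) + 56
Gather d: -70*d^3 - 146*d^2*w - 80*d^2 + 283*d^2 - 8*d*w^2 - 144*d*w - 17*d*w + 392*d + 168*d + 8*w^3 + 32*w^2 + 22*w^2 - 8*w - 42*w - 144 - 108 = -70*d^3 + d^2*(203 - 146*w) + d*(-8*w^2 - 161*w + 560) + 8*w^3 + 54*w^2 - 50*w - 252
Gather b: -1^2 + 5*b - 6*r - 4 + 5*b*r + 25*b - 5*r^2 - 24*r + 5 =b*(5*r + 30) - 5*r^2 - 30*r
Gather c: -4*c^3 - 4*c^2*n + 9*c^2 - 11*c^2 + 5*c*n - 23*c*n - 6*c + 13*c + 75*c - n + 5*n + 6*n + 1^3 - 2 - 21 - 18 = -4*c^3 + c^2*(-4*n - 2) + c*(82 - 18*n) + 10*n - 40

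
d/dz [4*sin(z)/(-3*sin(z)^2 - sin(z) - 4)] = 4*(3*sin(z)^2 - 4)*cos(z)/(3*sin(z)^2 + sin(z) + 4)^2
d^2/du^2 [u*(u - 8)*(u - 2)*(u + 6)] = 12*u^2 - 24*u - 88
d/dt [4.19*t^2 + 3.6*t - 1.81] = 8.38*t + 3.6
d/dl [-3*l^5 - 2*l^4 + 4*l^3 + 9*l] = -15*l^4 - 8*l^3 + 12*l^2 + 9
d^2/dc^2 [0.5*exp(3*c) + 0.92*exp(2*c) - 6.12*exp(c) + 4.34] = (4.5*exp(2*c) + 3.68*exp(c) - 6.12)*exp(c)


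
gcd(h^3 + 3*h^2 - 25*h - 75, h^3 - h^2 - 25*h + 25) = h^2 - 25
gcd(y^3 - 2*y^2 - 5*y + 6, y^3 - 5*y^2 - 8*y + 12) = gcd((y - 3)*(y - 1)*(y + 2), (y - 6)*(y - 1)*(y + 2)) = y^2 + y - 2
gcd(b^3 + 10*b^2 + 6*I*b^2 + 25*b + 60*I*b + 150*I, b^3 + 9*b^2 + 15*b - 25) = b^2 + 10*b + 25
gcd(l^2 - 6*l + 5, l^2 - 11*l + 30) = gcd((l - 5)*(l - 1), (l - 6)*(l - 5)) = l - 5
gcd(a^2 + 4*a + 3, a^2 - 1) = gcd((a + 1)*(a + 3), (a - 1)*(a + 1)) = a + 1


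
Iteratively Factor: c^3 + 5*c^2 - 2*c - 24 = (c + 3)*(c^2 + 2*c - 8) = (c + 3)*(c + 4)*(c - 2)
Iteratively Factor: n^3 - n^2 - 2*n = (n + 1)*(n^2 - 2*n) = n*(n + 1)*(n - 2)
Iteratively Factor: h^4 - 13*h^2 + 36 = (h + 3)*(h^3 - 3*h^2 - 4*h + 12) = (h + 2)*(h + 3)*(h^2 - 5*h + 6) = (h - 2)*(h + 2)*(h + 3)*(h - 3)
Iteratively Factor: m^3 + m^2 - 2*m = (m + 2)*(m^2 - m) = m*(m + 2)*(m - 1)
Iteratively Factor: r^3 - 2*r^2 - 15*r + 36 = (r - 3)*(r^2 + r - 12) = (r - 3)*(r + 4)*(r - 3)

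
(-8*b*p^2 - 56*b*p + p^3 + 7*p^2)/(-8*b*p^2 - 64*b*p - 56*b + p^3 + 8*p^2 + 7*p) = p/(p + 1)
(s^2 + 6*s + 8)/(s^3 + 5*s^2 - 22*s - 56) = (s + 4)/(s^2 + 3*s - 28)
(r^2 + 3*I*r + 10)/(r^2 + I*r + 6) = (r + 5*I)/(r + 3*I)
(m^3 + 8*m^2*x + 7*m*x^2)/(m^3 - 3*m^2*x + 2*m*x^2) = (m^2 + 8*m*x + 7*x^2)/(m^2 - 3*m*x + 2*x^2)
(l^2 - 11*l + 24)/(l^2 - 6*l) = (l^2 - 11*l + 24)/(l*(l - 6))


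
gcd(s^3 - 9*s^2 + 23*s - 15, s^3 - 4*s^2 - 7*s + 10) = s^2 - 6*s + 5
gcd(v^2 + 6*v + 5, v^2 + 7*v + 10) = v + 5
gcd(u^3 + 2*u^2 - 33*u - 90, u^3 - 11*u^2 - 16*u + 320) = u + 5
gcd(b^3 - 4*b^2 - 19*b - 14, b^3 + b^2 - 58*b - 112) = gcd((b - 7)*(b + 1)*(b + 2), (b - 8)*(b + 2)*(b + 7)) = b + 2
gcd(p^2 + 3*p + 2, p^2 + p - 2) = p + 2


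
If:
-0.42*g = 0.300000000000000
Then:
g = -0.71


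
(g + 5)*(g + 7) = g^2 + 12*g + 35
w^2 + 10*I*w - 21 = (w + 3*I)*(w + 7*I)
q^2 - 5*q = q*(q - 5)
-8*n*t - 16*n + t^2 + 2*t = (-8*n + t)*(t + 2)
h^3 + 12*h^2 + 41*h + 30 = (h + 1)*(h + 5)*(h + 6)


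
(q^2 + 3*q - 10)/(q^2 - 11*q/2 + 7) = 2*(q + 5)/(2*q - 7)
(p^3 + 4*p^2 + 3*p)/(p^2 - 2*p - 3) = p*(p + 3)/(p - 3)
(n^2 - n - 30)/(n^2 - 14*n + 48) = (n + 5)/(n - 8)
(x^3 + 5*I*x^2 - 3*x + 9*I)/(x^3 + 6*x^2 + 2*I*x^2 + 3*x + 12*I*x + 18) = (x + 3*I)/(x + 6)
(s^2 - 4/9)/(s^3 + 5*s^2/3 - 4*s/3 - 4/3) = (s - 2/3)/(s^2 + s - 2)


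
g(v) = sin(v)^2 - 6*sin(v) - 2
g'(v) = 2*sin(v)*cos(v) - 6*cos(v)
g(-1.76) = 4.86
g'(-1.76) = 1.50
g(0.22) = -3.26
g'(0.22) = -5.43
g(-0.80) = 2.82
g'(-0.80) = -5.18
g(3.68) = 1.34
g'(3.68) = 6.03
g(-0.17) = -0.96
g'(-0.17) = -6.25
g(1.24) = -6.78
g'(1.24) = -1.33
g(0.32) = -3.79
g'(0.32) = -5.10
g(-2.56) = 1.60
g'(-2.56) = 5.93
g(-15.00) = 2.32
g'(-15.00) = 5.55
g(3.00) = -2.83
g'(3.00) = 5.66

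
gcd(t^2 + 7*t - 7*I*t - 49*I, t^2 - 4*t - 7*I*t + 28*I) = t - 7*I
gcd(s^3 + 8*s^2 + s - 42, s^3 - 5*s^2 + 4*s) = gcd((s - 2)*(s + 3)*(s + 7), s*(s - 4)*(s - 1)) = 1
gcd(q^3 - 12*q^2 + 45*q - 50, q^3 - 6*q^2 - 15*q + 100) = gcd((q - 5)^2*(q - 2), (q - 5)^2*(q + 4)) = q^2 - 10*q + 25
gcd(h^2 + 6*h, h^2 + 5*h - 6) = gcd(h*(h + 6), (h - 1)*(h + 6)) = h + 6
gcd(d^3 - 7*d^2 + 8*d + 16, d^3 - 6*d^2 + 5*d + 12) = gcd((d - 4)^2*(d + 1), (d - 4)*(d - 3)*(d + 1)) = d^2 - 3*d - 4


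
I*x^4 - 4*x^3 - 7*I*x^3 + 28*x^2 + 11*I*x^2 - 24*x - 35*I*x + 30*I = (x - 6)*(x - I)*(x + 5*I)*(I*x - I)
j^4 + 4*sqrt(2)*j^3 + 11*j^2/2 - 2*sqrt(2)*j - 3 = (j - sqrt(2)/2)*(j + sqrt(2)/2)*(j + sqrt(2))*(j + 3*sqrt(2))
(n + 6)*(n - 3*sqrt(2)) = n^2 - 3*sqrt(2)*n + 6*n - 18*sqrt(2)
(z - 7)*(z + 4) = z^2 - 3*z - 28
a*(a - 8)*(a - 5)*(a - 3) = a^4 - 16*a^3 + 79*a^2 - 120*a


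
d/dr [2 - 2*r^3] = -6*r^2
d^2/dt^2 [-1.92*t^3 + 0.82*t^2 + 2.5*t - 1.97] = 1.64 - 11.52*t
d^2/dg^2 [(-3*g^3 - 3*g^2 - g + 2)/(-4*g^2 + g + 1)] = 2*(43*g^3 - 51*g^2 + 45*g - 8)/(64*g^6 - 48*g^5 - 36*g^4 + 23*g^3 + 9*g^2 - 3*g - 1)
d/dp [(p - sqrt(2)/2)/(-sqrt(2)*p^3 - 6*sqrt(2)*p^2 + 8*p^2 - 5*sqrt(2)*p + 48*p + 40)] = (-sqrt(2)*p^3 - 6*sqrt(2)*p^2 + 8*p^2 - 5*sqrt(2)*p + 48*p + (2*p - sqrt(2))*(3*sqrt(2)*p^2 - 16*p + 12*sqrt(2)*p - 48 + 5*sqrt(2))/2 + 40)/(sqrt(2)*p^3 - 8*p^2 + 6*sqrt(2)*p^2 - 48*p + 5*sqrt(2)*p - 40)^2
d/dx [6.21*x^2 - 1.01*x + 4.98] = 12.42*x - 1.01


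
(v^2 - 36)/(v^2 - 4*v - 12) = (v + 6)/(v + 2)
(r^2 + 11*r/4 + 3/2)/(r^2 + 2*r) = (r + 3/4)/r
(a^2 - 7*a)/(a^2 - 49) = a/(a + 7)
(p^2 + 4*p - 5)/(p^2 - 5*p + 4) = (p + 5)/(p - 4)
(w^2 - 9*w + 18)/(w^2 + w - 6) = (w^2 - 9*w + 18)/(w^2 + w - 6)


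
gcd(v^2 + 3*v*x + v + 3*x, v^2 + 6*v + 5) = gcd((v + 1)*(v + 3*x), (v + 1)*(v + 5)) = v + 1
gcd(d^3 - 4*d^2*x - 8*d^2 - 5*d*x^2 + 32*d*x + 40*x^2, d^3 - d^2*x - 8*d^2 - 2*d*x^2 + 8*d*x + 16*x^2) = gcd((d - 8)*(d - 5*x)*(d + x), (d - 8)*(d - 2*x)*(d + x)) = d^2 + d*x - 8*d - 8*x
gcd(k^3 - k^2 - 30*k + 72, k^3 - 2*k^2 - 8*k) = k - 4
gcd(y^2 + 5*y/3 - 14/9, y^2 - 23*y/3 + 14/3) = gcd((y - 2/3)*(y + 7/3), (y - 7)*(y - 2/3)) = y - 2/3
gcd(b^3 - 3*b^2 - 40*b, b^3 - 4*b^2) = b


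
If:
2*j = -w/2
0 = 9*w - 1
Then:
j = -1/36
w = 1/9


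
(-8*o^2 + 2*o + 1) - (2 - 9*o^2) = o^2 + 2*o - 1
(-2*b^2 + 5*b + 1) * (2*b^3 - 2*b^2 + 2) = -4*b^5 + 14*b^4 - 8*b^3 - 6*b^2 + 10*b + 2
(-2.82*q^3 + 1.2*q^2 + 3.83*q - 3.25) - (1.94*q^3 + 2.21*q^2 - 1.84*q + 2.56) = -4.76*q^3 - 1.01*q^2 + 5.67*q - 5.81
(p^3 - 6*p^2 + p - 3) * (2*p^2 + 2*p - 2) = 2*p^5 - 10*p^4 - 12*p^3 + 8*p^2 - 8*p + 6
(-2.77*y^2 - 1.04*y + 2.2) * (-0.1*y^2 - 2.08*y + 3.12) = 0.277*y^4 + 5.8656*y^3 - 6.6992*y^2 - 7.8208*y + 6.864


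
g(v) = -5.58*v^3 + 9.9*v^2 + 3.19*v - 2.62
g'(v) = -16.74*v^2 + 19.8*v + 3.19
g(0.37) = -0.37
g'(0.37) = 8.22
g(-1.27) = 20.73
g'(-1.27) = -48.96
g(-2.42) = 126.72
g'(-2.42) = -142.76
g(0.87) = 3.97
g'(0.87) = 7.75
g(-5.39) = 1141.58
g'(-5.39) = -589.86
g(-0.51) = -0.93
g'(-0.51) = -11.26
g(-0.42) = -1.80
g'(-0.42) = -8.08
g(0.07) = -2.35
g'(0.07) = 4.49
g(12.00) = -8180.98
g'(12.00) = -2169.77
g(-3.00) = 227.57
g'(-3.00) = -206.87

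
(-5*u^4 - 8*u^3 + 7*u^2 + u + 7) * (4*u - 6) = -20*u^5 - 2*u^4 + 76*u^3 - 38*u^2 + 22*u - 42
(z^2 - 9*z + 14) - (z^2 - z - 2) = 16 - 8*z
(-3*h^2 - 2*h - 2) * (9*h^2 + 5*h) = -27*h^4 - 33*h^3 - 28*h^2 - 10*h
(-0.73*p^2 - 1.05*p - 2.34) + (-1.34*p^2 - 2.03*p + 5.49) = -2.07*p^2 - 3.08*p + 3.15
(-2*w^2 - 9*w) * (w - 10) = -2*w^3 + 11*w^2 + 90*w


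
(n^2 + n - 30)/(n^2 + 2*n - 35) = (n + 6)/(n + 7)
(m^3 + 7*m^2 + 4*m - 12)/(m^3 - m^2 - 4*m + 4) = (m + 6)/(m - 2)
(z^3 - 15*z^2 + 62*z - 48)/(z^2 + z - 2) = (z^2 - 14*z + 48)/(z + 2)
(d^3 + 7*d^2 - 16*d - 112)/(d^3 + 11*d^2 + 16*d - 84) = (d^2 - 16)/(d^2 + 4*d - 12)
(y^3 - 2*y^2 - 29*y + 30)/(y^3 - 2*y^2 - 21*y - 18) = (y^2 + 4*y - 5)/(y^2 + 4*y + 3)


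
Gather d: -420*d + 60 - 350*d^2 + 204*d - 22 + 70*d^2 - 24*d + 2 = -280*d^2 - 240*d + 40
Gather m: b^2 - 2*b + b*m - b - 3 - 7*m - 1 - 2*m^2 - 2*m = b^2 - 3*b - 2*m^2 + m*(b - 9) - 4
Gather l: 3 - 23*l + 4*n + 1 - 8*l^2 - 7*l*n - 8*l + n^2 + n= -8*l^2 + l*(-7*n - 31) + n^2 + 5*n + 4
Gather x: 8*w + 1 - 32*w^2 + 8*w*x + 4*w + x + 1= -32*w^2 + 12*w + x*(8*w + 1) + 2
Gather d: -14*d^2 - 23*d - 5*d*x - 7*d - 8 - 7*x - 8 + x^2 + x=-14*d^2 + d*(-5*x - 30) + x^2 - 6*x - 16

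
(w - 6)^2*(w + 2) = w^3 - 10*w^2 + 12*w + 72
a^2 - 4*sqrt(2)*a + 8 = (a - 2*sqrt(2))^2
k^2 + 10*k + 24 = (k + 4)*(k + 6)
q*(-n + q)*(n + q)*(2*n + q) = -2*n^3*q - n^2*q^2 + 2*n*q^3 + q^4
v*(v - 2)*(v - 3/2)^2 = v^4 - 5*v^3 + 33*v^2/4 - 9*v/2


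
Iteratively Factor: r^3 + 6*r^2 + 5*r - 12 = (r + 3)*(r^2 + 3*r - 4) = (r - 1)*(r + 3)*(r + 4)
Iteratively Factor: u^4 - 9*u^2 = (u - 3)*(u^3 + 3*u^2) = u*(u - 3)*(u^2 + 3*u) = u^2*(u - 3)*(u + 3)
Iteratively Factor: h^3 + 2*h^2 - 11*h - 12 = (h + 1)*(h^2 + h - 12) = (h - 3)*(h + 1)*(h + 4)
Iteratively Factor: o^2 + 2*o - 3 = (o + 3)*(o - 1)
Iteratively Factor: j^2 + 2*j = (j)*(j + 2)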